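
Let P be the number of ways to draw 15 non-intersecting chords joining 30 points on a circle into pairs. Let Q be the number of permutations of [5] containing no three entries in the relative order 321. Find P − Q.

9694803

Pairing 30 circle points by 15 non-crossing chords gives C_15 matchings. So P = C_15 = 9694845.
For any fixed pattern of length 3, the pattern-avoiding permutations of [5] number C_5. So Q = C_5 = 42.
P − Q = 9694845 − 42 = 9694803.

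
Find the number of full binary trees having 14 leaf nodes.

Full binary trees with 14 leaves have 14−1 = 13 internal nodes, so there are C_13 of them.
C_13 = C(26,13)/14 = 10400600/14 = 742900.

742900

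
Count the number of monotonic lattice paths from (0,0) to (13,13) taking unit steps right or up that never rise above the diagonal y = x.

742900

Monotone paths in an n×n grid that stay weakly below the diagonal are counted by C_n; here n = 13.
C_13 = 742900.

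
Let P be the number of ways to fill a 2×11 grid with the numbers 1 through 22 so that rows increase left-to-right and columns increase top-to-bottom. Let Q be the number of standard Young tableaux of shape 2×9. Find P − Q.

Standard Young tableaux of shape 2×n are counted by C_n; here n = 11. So P = C_11 = 58786.
Standard Young tableaux of shape 2×n are counted by C_n; here n = 9. So Q = C_9 = 4862.
P − Q = 58786 − 4862 = 53924.

53924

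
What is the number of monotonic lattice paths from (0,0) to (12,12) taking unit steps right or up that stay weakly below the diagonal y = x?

Monotone paths in an n×n grid that stay weakly below the diagonal are counted by C_n; here n = 12.
C_12 = C(24,12)/13 = 2704156/13 = 208012.

208012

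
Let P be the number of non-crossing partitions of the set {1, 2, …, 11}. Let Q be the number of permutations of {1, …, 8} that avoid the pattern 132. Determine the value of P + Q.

The non-crossing partitions of [11] form a lattice of size C_11. So P = C_11 = 58786.
Permutations of [n] avoiding any single length-3 pattern are counted by C_n; here n = 8. So Q = C_8 = 1430.
P + Q = 58786 + 1430 = 60216.

60216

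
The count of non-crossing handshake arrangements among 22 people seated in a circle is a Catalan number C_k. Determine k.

11

With 22 = 2·11 people, non-crossing handshake pairings are non-crossing perfect matchings on a circle, counted by C_11.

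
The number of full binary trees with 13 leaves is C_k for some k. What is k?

A full binary tree with L leaves has L−1 internal nodes and is counted by C_{L−1}; L = 13 gives C_12.

12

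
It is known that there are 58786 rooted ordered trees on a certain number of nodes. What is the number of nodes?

12

Rooted ordered trees on m nodes are counted by C_{m−1}, and C_11 = 58786.
So the index is 11, and the number of nodes is 11 + 1 = 12.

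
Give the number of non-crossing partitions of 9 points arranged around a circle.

The non-crossing partitions of [9] form a lattice of size C_9.
C_9 = C(18,9)/10 = 48620/10 = 4862.

4862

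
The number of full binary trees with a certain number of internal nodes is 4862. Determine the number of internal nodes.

9

Full binary trees with n internal nodes are counted by C_n, and C_9 = 4862.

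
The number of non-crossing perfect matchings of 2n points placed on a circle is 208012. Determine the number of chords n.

Non-crossing pairings of 2n points on a circle are counted by C_n, and C_12 = 208012.

12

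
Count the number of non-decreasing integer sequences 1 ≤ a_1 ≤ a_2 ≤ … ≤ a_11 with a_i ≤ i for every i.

58786

Such sub-staircase sequences of length n are counted by C_n; here n = 11.
C_11 = C(22,11)/12 = 705432/12 = 58786.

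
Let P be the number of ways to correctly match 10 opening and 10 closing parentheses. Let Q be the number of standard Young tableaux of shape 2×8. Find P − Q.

Balanced strings of n pairs of brackets are counted by C_n; here n = 10. So P = C_10 = 16796.
Standard Young tableaux of shape 2×n are counted by C_n; here n = 8. So Q = C_8 = 1430.
P − Q = 16796 − 1430 = 15366.

15366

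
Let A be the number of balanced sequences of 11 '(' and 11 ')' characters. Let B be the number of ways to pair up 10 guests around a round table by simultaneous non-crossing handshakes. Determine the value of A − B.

58744

Balanced strings of n pairs of brackets are counted by C_n; here n = 11. So A = C_11 = 58786.
Non-crossing handshake pairings of 2n people are counted by C_n; 10 people gives n = 5. So B = C_5 = 42.
A − B = 58786 − 42 = 58744.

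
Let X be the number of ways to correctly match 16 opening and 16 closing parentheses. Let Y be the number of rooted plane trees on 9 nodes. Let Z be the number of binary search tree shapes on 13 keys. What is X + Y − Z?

34616200

Balanced strings of n pairs of brackets are counted by C_n; here n = 16. So X = C_16 = 35357670.
Rooted ordered (plane) trees on m nodes have m−1 edges and are counted by C_{m−1}; m = 9 gives C_8. So Y = C_8 = 1430.
Binary trees (left/right distinguished) on n nodes are counted by C_n; here n = 13. So Z = C_13 = 742900.
X + Y − Z = 35357670 + 1430 − 742900 = 34616200.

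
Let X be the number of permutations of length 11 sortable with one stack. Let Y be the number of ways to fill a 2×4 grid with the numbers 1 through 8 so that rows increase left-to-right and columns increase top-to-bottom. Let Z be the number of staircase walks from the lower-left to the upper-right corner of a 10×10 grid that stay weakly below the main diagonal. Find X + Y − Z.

42004

Stack-sortable permutations are exactly the 231-avoiding ones, counted by C_n; here n = 11. So X = C_11 = 58786.
By the hook-length formula (or a Dyck-path bijection), SYT of shape 2×4 number C_4. So Y = C_4 = 14.
Monotone paths in an n×n grid that stay weakly below the diagonal are counted by C_n; here n = 10. So Z = C_10 = 16796.
X + Y − Z = 58786 + 14 − 16796 = 42004.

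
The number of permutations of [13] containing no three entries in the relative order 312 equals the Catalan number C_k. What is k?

13

For any fixed pattern of length 3, the pattern-avoiding permutations of [13] number C_13.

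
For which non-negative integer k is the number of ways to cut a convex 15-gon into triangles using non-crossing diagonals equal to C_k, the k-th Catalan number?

13

Triangulations of a convex m-gon are counted by C_{m−2}; with m = 15 this is C_13.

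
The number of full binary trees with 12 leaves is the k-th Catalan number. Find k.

Full binary trees with 12 leaves have 12−1 = 11 internal nodes, so there are C_11 of them.

11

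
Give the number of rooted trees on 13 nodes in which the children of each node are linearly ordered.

Rooted ordered (plane) trees on m nodes have m−1 edges and are counted by C_{m−1}; m = 13 gives C_12.
C_12 = 208012.

208012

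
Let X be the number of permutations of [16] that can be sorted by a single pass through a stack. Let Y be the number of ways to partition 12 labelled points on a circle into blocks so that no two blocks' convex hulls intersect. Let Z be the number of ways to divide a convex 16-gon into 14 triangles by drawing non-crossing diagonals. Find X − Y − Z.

By Knuth's characterisation, the stack-sortable permutations of length 16 are the 231-avoiders, numbering C_16. So X = C_16 = 35357670.
The non-crossing partitions of [12] form a lattice of size C_12. So Y = C_12 = 208012.
The number of triangulations of a 16-gon is the Catalan number C_14 (index = sides − 2). So Z = C_14 = 2674440.
X − Y − Z = 35357670 − 208012 − 2674440 = 32475218.

32475218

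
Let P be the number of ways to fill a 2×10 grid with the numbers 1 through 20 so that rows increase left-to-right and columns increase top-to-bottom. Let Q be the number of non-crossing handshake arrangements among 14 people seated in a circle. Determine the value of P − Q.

16367

Standard Young tableaux of shape 2×n are counted by C_n; here n = 10. So P = C_10 = 16796.
With 14 = 2·7 people, non-crossing handshake pairings are non-crossing perfect matchings on a circle, counted by C_7. So Q = C_7 = 429.
P − Q = 16796 − 429 = 16367.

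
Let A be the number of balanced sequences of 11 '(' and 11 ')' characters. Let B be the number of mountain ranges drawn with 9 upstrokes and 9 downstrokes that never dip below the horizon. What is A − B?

A balanced arrangement of 11 bracket pairs is a Dyck word of semilength 11, so the count is C_11. So A = C_11 = 58786.
Dyck paths of semilength n (length 2n) are counted by C_n; here n = 9. So B = C_9 = 4862.
A − B = 58786 − 4862 = 53924.

53924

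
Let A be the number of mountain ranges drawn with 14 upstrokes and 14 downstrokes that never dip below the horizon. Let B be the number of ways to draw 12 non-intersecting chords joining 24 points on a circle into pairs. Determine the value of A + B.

2882452

A Dyck path with 14 up-steps and 14 down-steps has semilength 14, so there are C_14 of them. So A = C_14 = 2674440.
Non-crossing perfect matchings of 2n points on a circle are counted by C_n; with 24 points, n = 12. So B = C_12 = 208012.
A + B = 2674440 + 208012 = 2882452.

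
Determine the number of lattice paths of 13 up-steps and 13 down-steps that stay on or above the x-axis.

742900

Paths of 13 up- and 13 down-steps that never dip below the axis are Dyck paths; their count is C_13.
C_13 = 742900.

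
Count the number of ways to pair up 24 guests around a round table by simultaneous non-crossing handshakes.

Non-crossing handshake pairings of 2n people are counted by C_n; 24 people gives n = 12.
C_12 = 208012.

208012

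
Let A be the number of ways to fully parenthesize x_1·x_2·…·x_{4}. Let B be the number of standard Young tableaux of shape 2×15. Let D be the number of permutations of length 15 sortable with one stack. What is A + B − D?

5

Parenthesizations of m factors correspond to full binary trees with m leaves, counted by C_{m−1}; m = 4 gives C_3. So A = C_3 = 5.
Standard Young tableaux of shape 2×n are counted by C_n; here n = 15. So B = C_15 = 9694845.
By Knuth's characterisation, the stack-sortable permutations of length 15 are the 231-avoiders, numbering C_15. So D = C_15 = 9694845.
A + B − D = 5 + 9694845 − 9694845 = 5.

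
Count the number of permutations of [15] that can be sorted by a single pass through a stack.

Stack-sortable permutations are exactly the 231-avoiding ones, counted by C_n; here n = 15.
C_15 = C(30,15)/16 = 155117520/16 = 9694845.

9694845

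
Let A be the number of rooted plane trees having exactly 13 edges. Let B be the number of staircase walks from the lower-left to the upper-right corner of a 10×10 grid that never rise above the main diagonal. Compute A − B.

726104

Rooted ordered trees with n edges are counted by C_n; here n = 13. So A = C_13 = 742900.
Sub-diagonal monotone paths from (0,0) to (10,10) biject with Dyck paths of semilength 10, giving C_10. So B = C_10 = 16796.
A − B = 742900 − 16796 = 726104.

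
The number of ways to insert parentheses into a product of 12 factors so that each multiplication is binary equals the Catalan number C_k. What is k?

Bracketing 12 factors into binary products is counted by C_{12−1} = C_11.

11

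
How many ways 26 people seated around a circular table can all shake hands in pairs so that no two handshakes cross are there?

742900

With 26 = 2·13 people, non-crossing handshake pairings are non-crossing perfect matchings on a circle, counted by C_13.
C_13 = C(26,13)/14 = 10400600/14 = 742900.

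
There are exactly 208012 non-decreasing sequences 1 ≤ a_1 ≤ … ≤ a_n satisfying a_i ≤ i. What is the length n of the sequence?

Such sub-staircase sequences of length n are counted by C_n; 208012 = C_12.

12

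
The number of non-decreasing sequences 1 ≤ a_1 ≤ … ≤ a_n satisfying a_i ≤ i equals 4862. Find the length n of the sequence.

Such sub-staircase sequences of length n are counted by C_n; 4862 = C_9.

9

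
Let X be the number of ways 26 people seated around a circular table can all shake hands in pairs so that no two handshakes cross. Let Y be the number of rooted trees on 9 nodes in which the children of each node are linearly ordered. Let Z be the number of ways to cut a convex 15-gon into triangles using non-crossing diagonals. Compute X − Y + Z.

Non-crossing handshake pairings of 2n people are counted by C_n; 26 people gives n = 13. So X = C_13 = 742900.
A rooted plane tree on 9 nodes has 8 edges, and such trees are counted by C_8. So Y = C_8 = 1430.
Triangulations of a convex m-gon are counted by C_{m−2}; with m = 15 this is C_13. So Z = C_13 = 742900.
X − Y + Z = 742900 − 1430 + 742900 = 1484370.

1484370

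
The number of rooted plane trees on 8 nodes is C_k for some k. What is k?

A rooted plane tree on 8 nodes has 7 edges, and such trees are counted by C_7.

7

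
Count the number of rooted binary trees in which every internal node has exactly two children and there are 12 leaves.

A full binary tree with L leaves has L−1 internal nodes and is counted by C_{L−1}; L = 12 gives C_11.
C_11 = C(22,11)/12 = 705432/12 = 58786.

58786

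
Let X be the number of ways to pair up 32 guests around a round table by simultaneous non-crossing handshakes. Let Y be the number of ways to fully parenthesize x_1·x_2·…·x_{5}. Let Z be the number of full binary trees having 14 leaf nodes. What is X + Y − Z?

With 32 = 2·16 people, non-crossing handshake pairings are non-crossing perfect matchings on a circle, counted by C_16. So X = C_16 = 35357670.
Bracketing 5 factors into binary products is counted by C_{5−1} = C_4. So Y = C_4 = 14.
Full binary trees with 14 leaves have 14−1 = 13 internal nodes, so there are C_13 of them. So Z = C_13 = 742900.
X + Y − Z = 35357670 + 14 − 742900 = 34614784.

34614784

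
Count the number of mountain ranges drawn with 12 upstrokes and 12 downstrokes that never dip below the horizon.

208012

Dyck paths of semilength n (length 2n) are counted by C_n; here n = 12.
C_12 = C(24,12)/13 = 2704156/13 = 208012.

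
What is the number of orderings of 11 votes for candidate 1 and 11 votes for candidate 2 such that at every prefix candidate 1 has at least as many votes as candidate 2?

58786

Ballot sequences with n votes each where one side never trails are Dyck words, counted by C_n; here n = 11.
C_11 = C(22,11)/12 = 705432/12 = 58786.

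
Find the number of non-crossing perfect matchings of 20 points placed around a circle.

16796

Pairing 20 circle points by 10 non-crossing chords gives C_10 matchings.
C_10 = 16796.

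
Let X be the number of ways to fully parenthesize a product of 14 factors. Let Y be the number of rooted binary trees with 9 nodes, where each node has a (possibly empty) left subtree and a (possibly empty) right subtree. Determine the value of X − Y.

Parenthesizations of m factors correspond to full binary trees with m leaves, counted by C_{m−1}; m = 14 gives C_13. So X = C_13 = 742900.
There are C_n binary search tree shapes on n keys; with n = 9 that is C_9. So Y = C_9 = 4862.
X − Y = 742900 − 4862 = 738038.

738038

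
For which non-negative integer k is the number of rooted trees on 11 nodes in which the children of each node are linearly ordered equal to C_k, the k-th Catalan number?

Rooted ordered (plane) trees on m nodes have m−1 edges and are counted by C_{m−1}; m = 11 gives C_10.

10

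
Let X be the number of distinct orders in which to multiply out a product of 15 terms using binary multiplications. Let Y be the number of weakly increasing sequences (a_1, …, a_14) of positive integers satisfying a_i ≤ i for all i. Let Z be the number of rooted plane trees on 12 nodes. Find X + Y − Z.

5290094

Bracketing 15 factors into binary products is counted by C_{15−1} = C_14. So X = C_14 = 2674440.
Weakly increasing sequences with a_i ≤ i biject with Dyck paths of semilength 14, so there are C_14. So Y = C_14 = 2674440.
Rooted ordered (plane) trees on m nodes have m−1 edges and are counted by C_{m−1}; m = 12 gives C_11. So Z = C_11 = 58786.
X + Y − Z = 2674440 + 2674440 − 58786 = 5290094.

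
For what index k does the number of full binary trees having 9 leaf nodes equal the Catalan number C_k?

8

Full binary trees with 9 leaves have 9−1 = 8 internal nodes, so there are C_8 of them.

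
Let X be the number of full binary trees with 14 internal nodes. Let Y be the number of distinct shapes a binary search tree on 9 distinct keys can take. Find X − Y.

2669578

The number of full binary trees on 14 internal nodes is the Catalan number C_14. So X = C_14 = 2674440.
There are C_n binary search tree shapes on n keys; with n = 9 that is C_9. So Y = C_9 = 4862.
X − Y = 2674440 − 4862 = 2669578.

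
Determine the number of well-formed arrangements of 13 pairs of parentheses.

With 13 pairs the number of balanced bracket strings is the Catalan number C_13.
C_13 = C_12 · 2(2·12+1)/(12+2) = 208012 · 50/14 = 742900.

742900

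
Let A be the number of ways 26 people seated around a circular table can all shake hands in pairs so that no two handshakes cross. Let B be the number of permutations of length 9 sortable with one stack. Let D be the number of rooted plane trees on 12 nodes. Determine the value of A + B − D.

Non-crossing handshake pairings of 2n people are counted by C_n; 26 people gives n = 13. So A = C_13 = 742900.
Stack-sortable permutations are exactly the 231-avoiding ones, counted by C_n; here n = 9. So B = C_9 = 4862.
A rooted plane tree on 12 nodes has 11 edges, and such trees are counted by C_11. So D = C_11 = 58786.
A + B − D = 742900 + 4862 − 58786 = 688976.

688976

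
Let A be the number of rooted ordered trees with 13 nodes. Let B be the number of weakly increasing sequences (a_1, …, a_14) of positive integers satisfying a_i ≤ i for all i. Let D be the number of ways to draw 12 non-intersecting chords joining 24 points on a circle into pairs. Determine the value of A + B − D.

A rooted plane tree on 13 nodes has 12 edges, and such trees are counted by C_12. So A = C_12 = 208012.
Such sub-staircase sequences of length n are counted by C_n; here n = 14. So B = C_14 = 2674440.
Pairing 24 circle points by 12 non-crossing chords gives C_12 matchings. So D = C_12 = 208012.
A + B − D = 208012 + 2674440 − 208012 = 2674440.

2674440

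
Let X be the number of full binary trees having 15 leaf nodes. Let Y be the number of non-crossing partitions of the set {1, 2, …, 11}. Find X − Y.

2615654

Full binary trees with 15 leaves have 15−1 = 14 internal nodes, so there are C_14 of them. So X = C_14 = 2674440.
The non-crossing partitions of [11] form a lattice of size C_11. So Y = C_11 = 58786.
X − Y = 2674440 − 58786 = 2615654.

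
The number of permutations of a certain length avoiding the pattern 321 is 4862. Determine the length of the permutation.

9

Permutations of [n] avoiding a fixed length-3 pattern are counted by C_n; 4862 = C_9.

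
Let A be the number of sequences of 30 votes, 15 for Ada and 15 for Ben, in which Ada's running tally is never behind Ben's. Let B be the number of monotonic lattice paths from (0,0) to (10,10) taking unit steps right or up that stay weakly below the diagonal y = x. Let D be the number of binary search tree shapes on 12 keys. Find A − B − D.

9470037

Reading a vote for the leader as '(' and for the other as ')' turns such a sequence into a balanced string of 15 pairs, so the count is C_15. So A = C_15 = 9694845.
Monotone paths in an n×n grid that stay weakly below the diagonal are counted by C_n; here n = 10. So B = C_10 = 16796.
There are C_n binary search tree shapes on n keys; with n = 12 that is C_12. So D = C_12 = 208012.
A − B − D = 9694845 − 16796 − 208012 = 9470037.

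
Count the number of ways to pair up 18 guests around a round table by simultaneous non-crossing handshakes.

With 18 = 2·9 people, non-crossing handshake pairings are non-crossing perfect matchings on a circle, counted by C_9.
C_9 = C(18,9)/10 = 48620/10 = 4862.

4862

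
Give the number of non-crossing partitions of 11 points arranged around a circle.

58786

Non-crossing partitions of an n-element set are counted by C_n; here n = 11.
C_11 = 58786.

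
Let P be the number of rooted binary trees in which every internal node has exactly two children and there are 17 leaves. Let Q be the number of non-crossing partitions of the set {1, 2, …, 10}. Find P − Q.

35340874

Full binary trees with 17 leaves have 17−1 = 16 internal nodes, so there are C_16 of them. So P = C_16 = 35357670.
The non-crossing partitions of [10] form a lattice of size C_10. So Q = C_10 = 16796.
P − Q = 35357670 − 16796 = 35340874.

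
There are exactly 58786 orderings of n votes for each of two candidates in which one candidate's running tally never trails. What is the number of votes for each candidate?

Such ballot sequences with n votes each are counted by C_n. The Catalan number equal to 58786 is C_11.

11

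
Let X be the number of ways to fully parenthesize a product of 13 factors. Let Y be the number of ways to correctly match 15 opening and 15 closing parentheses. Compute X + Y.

9902857

Ways to associate a product of 13 factors correspond to binary trees on 13 leaves, so the count is C_12. So X = C_12 = 208012.
Balanced strings of n pairs of brackets are counted by C_n; here n = 15. So Y = C_15 = 9694845.
X + Y = 208012 + 9694845 = 9902857.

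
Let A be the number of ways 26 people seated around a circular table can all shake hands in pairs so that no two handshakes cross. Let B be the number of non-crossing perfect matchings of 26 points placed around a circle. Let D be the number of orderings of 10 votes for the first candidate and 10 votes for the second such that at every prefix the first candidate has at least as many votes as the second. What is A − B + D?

16796

Non-crossing handshake pairings of 2n people are counted by C_n; 26 people gives n = 13. So A = C_13 = 742900.
Non-crossing perfect matchings of 2n points on a circle are counted by C_n; with 26 points, n = 13. So B = C_13 = 742900.
Ballot sequences with n votes each where one side never trails are Dyck words, counted by C_n; here n = 10. So D = C_10 = 16796.
A − B + D = 742900 − 742900 + 16796 = 16796.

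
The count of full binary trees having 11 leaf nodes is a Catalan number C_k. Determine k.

A full binary tree with L leaves has L−1 internal nodes and is counted by C_{L−1}; L = 11 gives C_10.

10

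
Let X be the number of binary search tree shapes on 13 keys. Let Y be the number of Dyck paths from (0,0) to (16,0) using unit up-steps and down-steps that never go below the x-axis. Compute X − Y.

There are C_n binary search tree shapes on n keys; with n = 13 that is C_13. So X = C_13 = 742900.
Paths of 8 up- and 8 down-steps that never dip below the axis are Dyck paths; their count is C_8. So Y = C_8 = 1430.
X − Y = 742900 − 1430 = 741470.

741470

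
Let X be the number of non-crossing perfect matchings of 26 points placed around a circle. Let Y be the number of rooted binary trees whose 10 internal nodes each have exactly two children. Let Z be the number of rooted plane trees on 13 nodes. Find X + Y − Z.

Non-crossing perfect matchings of 2n points on a circle are counted by C_n; with 26 points, n = 13. So X = C_13 = 742900.
Full binary trees with n internal nodes are counted by C_n; here n = 10. So Y = C_10 = 16796.
A rooted plane tree on 13 nodes has 12 edges, and such trees are counted by C_12. So Z = C_12 = 208012.
X + Y − Z = 742900 + 16796 − 208012 = 551684.

551684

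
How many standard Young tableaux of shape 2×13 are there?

742900

By the hook-length formula (or a Dyck-path bijection), SYT of shape 2×13 number C_13.
C_13 = 742900.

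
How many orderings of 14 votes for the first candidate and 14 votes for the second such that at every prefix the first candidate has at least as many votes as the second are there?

Ballot sequences with n votes each where one side never trails are Dyck words, counted by C_n; here n = 14.
C_14 = C_13 · 2(2·13+1)/(13+2) = 742900 · 54/15 = 2674440.

2674440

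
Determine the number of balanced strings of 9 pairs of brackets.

4862

Balanced strings of n pairs of brackets are counted by C_n; here n = 9.
C_9 = C(18,9)/10 = 48620/10 = 4862.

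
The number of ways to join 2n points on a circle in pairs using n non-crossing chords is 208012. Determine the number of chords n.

Non-crossing pairings of 2n points on a circle are counted by C_n, and C_12 = 208012.

12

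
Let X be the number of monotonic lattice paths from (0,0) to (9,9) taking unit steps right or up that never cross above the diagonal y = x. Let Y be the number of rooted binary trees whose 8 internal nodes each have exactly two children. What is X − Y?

Monotone paths in an n×n grid that stay weakly below the diagonal are counted by C_n; here n = 9. So X = C_9 = 4862.
Full binary trees with n internal nodes are counted by C_n; here n = 8. So Y = C_8 = 1430.
X − Y = 4862 − 1430 = 3432.

3432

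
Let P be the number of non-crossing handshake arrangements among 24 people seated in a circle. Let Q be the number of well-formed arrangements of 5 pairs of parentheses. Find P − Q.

With 24 = 2·12 people, non-crossing handshake pairings are non-crossing perfect matchings on a circle, counted by C_12. So P = C_12 = 208012.
Balanced strings of n pairs of brackets are counted by C_n; here n = 5. So Q = C_5 = 42.
P − Q = 208012 − 42 = 207970.

207970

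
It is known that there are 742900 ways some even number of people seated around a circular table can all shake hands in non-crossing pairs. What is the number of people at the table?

26

Non-crossing handshake pairings of 2n people are counted by C_n; 742900 = C_13.
So n = 13, and there are 2n = 26 people.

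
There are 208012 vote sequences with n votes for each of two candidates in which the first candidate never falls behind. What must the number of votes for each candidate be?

12

Such ballot sequences with n votes each are counted by C_n. Since C_12 = 208012, the index is 12.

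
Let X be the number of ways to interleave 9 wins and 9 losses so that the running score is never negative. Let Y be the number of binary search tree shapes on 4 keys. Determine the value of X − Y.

4848

Ballot sequences with n votes each where one side never trails are Dyck words, counted by C_n; here n = 9. So X = C_9 = 4862.
Rooted binary trees with 4 nodes (each child slot possibly empty) number C_4. So Y = C_4 = 14.
X − Y = 4862 − 14 = 4848.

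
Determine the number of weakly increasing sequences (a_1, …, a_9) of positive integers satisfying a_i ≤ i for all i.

Weakly increasing sequences with a_i ≤ i biject with Dyck paths of semilength 9, so there are C_9.
C_9 = C(18,9)/10 = 48620/10 = 4862.

4862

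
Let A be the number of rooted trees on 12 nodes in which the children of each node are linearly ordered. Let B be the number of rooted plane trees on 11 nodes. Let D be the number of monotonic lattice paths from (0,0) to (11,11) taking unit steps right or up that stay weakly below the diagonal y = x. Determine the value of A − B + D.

100776

A rooted plane tree on 12 nodes has 11 edges, and such trees are counted by C_11. So A = C_11 = 58786.
Rooted ordered (plane) trees on m nodes have m−1 edges and are counted by C_{m−1}; m = 11 gives C_10. So B = C_10 = 16796.
Monotone paths in an n×n grid that stay weakly below the diagonal are counted by C_n; here n = 11. So D = C_11 = 58786.
A − B + D = 58786 − 16796 + 58786 = 100776.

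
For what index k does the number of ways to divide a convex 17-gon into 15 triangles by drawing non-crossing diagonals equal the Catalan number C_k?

15

Triangulations of a convex m-gon are counted by C_{m−2}; with m = 17 this is C_15.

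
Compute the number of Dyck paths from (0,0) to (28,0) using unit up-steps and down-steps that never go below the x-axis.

2674440

A Dyck path with 14 up-steps and 14 down-steps has semilength 14, so there are C_14 of them.
C_14 = C(28,14)/15 = 40116600/15 = 2674440.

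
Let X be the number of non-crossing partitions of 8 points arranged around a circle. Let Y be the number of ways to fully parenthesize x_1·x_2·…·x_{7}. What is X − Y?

1298

Non-crossing partitions of an n-element set are counted by C_n; here n = 8. So X = C_8 = 1430.
Ways to associate a product of 7 factors correspond to binary trees on 7 leaves, so the count is C_6. So Y = C_6 = 132.
X − Y = 1430 − 132 = 1298.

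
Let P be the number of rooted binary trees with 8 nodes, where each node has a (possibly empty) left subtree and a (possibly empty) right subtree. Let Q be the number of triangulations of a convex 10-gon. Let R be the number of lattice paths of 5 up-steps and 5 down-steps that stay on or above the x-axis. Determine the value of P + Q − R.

Rooted binary trees with 8 nodes (each child slot possibly empty) number C_8. So P = C_8 = 1430.
Triangulations of a convex m-gon are counted by C_{m−2}; with m = 10 this is C_8. So Q = C_8 = 1430.
Paths of 5 up- and 5 down-steps that never dip below the axis are Dyck paths; their count is C_5. So R = C_5 = 42.
P + Q − R = 1430 + 1430 − 42 = 2818.

2818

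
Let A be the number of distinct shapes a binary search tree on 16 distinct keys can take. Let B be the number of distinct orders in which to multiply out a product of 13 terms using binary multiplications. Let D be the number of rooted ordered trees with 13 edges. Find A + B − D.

34822782

Binary trees (left/right distinguished) on n nodes are counted by C_n; here n = 16. So A = C_16 = 35357670.
Bracketing 13 factors into binary products is counted by C_{13−1} = C_12. So B = C_12 = 208012.
A rooted plane tree with 13 edges has 14 nodes, and the count is C_13. So D = C_13 = 742900.
A + B − D = 35357670 + 208012 − 742900 = 34822782.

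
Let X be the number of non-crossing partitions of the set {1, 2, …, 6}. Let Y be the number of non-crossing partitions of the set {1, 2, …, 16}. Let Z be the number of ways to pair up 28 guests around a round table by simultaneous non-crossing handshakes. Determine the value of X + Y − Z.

32683362

The non-crossing partitions of [6] form a lattice of size C_6. So X = C_6 = 132.
Non-crossing partitions of an n-element set are counted by C_n; here n = 16. So Y = C_16 = 35357670.
Non-crossing handshake pairings of 2n people are counted by C_n; 28 people gives n = 14. So Z = C_14 = 2674440.
X + Y − Z = 132 + 35357670 − 2674440 = 32683362.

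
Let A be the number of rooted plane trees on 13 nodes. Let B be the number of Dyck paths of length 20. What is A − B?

A rooted plane tree on 13 nodes has 12 edges, and such trees are counted by C_12. So A = C_12 = 208012.
A Dyck path with 10 up-steps and 10 down-steps has semilength 10, so there are C_10 of them. So B = C_10 = 16796.
A − B = 208012 − 16796 = 191216.

191216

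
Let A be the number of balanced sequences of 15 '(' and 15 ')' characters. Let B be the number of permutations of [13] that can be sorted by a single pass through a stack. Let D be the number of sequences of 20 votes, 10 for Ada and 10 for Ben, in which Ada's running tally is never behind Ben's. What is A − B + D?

8968741

With 15 pairs the number of balanced bracket strings is the Catalan number C_15. So A = C_15 = 9694845.
Stack-sortable permutations are exactly the 231-avoiding ones, counted by C_n; here n = 13. So B = C_13 = 742900.
Ballot sequences with n votes each where one side never trails are Dyck words, counted by C_n; here n = 10. So D = C_10 = 16796.
A − B + D = 9694845 − 742900 + 16796 = 8968741.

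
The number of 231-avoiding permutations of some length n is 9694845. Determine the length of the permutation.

15

Permutations of [n] avoiding a fixed length-3 pattern are counted by C_n; 9694845 = C_15.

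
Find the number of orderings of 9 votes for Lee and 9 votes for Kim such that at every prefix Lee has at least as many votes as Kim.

Reading a vote for the leader as '(' and for the other as ')' turns such a sequence into a balanced string of 9 pairs, so the count is C_9.
C_9 = C(18,9)/10 = 48620/10 = 4862.

4862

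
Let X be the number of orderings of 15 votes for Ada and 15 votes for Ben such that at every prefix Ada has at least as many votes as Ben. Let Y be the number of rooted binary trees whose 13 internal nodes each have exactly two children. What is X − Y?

8951945

Reading a vote for the leader as '(' and for the other as ')' turns such a sequence into a balanced string of 15 pairs, so the count is C_15. So X = C_15 = 9694845.
The number of full binary trees on 13 internal nodes is the Catalan number C_13. So Y = C_13 = 742900.
X − Y = 9694845 − 742900 = 8951945.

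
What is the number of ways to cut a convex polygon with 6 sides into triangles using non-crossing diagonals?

14

The number of triangulations of a 6-gon is the Catalan number C_4 (index = sides − 2).
C_4 = C(8,4)/5 = 70/5 = 14.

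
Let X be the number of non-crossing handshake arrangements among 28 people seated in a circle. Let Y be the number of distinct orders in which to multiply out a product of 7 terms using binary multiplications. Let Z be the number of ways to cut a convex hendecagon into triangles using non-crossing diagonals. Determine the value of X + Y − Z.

Non-crossing handshake pairings of 2n people are counted by C_n; 28 people gives n = 14. So X = C_14 = 2674440.
Bracketing 7 factors into binary products is counted by C_{7−1} = C_6. So Y = C_6 = 132.
Triangulations of a convex m-gon are counted by C_{m−2}; with m = 11 this is C_9. So Z = C_9 = 4862.
X + Y − Z = 2674440 + 132 − 4862 = 2669710.

2669710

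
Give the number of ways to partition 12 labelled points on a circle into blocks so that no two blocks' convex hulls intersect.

208012

The non-crossing partitions of [12] form a lattice of size C_12.
C_12 = 208012.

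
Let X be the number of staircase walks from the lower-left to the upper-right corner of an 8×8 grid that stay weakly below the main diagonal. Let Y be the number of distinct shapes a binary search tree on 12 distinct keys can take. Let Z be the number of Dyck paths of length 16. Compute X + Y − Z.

208012

Monotone paths in an n×n grid that stay weakly below the diagonal are counted by C_n; here n = 8. So X = C_8 = 1430.
There are C_n binary search tree shapes on n keys; with n = 12 that is C_12. So Y = C_12 = 208012.
A Dyck path with 8 up-steps and 8 down-steps has semilength 8, so there are C_8 of them. So Z = C_8 = 1430.
X + Y − Z = 1430 + 208012 − 1430 = 208012.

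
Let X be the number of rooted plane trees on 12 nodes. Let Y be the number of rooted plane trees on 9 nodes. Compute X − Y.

A rooted plane tree on 12 nodes has 11 edges, and such trees are counted by C_11. So X = C_11 = 58786.
Rooted ordered (plane) trees on m nodes have m−1 edges and are counted by C_{m−1}; m = 9 gives C_8. So Y = C_8 = 1430.
X − Y = 58786 − 1430 = 57356.

57356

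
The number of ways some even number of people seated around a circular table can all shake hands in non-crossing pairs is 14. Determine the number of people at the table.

8

Non-crossing handshake pairings of 2n people are counted by C_n; 14 = C_4.
So n = 4, and there are 2n = 8 people.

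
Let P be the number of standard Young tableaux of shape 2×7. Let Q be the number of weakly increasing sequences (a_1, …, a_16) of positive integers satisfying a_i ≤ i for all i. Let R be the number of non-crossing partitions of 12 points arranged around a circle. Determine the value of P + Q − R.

35150087

Standard Young tableaux of shape 2×n are counted by C_n; here n = 7. So P = C_7 = 429.
Such sub-staircase sequences of length n are counted by C_n; here n = 16. So Q = C_16 = 35357670.
The non-crossing partitions of [12] form a lattice of size C_12. So R = C_12 = 208012.
P + Q − R = 429 + 35357670 − 208012 = 35150087.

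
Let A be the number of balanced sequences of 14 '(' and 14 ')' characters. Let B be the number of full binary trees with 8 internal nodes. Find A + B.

Balanced strings of n pairs of brackets are counted by C_n; here n = 14. So A = C_14 = 2674440.
Full binary trees with n internal nodes are counted by C_n; here n = 8. So B = C_8 = 1430.
A + B = 2674440 + 1430 = 2675870.

2675870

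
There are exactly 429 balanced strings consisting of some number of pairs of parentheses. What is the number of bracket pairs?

7

Balanced strings of n bracket-pairs are counted by C_n. Since C_7 = 429, the index is 7.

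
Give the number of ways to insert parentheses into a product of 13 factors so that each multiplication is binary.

208012

Ways to associate a product of 13 factors correspond to binary trees on 13 leaves, so the count is C_12.
C_12 = C(24,12)/13 = 2704156/13 = 208012.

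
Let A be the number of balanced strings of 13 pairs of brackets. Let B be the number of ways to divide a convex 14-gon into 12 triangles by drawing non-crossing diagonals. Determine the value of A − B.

Balanced strings of n pairs of brackets are counted by C_n; here n = 13. So A = C_13 = 742900.
A convex 14-gon is triangulated into 12 triangles, and the number of such triangulations is the Catalan number C_{14−2} = C_12. So B = C_12 = 208012.
A − B = 742900 − 208012 = 534888.

534888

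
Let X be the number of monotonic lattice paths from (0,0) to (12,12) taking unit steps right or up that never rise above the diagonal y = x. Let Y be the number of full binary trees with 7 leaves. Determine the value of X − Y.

207880

Monotone paths in an n×n grid that stay weakly below the diagonal are counted by C_n; here n = 12. So X = C_12 = 208012.
A full binary tree with L leaves has L−1 internal nodes and is counted by C_{L−1}; L = 7 gives C_6. So Y = C_6 = 132.
X − Y = 208012 − 132 = 207880.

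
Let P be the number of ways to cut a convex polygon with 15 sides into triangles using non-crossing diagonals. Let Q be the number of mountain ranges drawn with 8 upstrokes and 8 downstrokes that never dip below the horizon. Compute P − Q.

The number of triangulations of a 15-gon is the Catalan number C_13 (index = sides − 2). So P = C_13 = 742900.
A Dyck path with 8 up-steps and 8 down-steps has semilength 8, so there are C_8 of them. So Q = C_8 = 1430.
P − Q = 742900 − 1430 = 741470.

741470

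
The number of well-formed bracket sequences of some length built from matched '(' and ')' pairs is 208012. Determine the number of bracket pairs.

Balanced strings of n bracket-pairs are counted by C_n; 208012 = C_12.

12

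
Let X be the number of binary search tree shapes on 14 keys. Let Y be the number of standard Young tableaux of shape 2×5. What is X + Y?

2674482

Rooted binary trees with 14 nodes (each child slot possibly empty) number C_14. So X = C_14 = 2674440.
By the hook-length formula (or a Dyck-path bijection), SYT of shape 2×5 number C_5. So Y = C_5 = 42.
X + Y = 2674440 + 42 = 2674482.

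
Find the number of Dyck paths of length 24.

Paths of 12 up- and 12 down-steps that never dip below the axis are Dyck paths; their count is C_12.
C_12 = 208012.

208012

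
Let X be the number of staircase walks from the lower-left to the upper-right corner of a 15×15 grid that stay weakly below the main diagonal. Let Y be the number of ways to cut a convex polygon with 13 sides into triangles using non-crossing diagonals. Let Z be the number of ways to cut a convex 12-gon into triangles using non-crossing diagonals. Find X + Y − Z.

Sub-diagonal monotone paths from (0,0) to (15,15) biject with Dyck paths of semilength 15, giving C_15. So X = C_15 = 9694845.
Triangulations of a convex m-gon are counted by C_{m−2}; with m = 13 this is C_11. So Y = C_11 = 58786.
A convex 12-gon is triangulated into 10 triangles, and the number of such triangulations is the Catalan number C_{12−2} = C_10. So Z = C_10 = 16796.
X + Y − Z = 9694845 + 58786 − 16796 = 9736835.

9736835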